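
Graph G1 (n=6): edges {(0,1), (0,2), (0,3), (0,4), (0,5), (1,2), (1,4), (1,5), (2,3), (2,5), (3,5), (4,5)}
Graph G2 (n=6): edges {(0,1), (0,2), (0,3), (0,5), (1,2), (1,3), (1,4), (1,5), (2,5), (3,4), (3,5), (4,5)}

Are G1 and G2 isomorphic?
Yes, isomorphic

The graphs are isomorphic.
One valid mapping φ: V(G1) → V(G2): 0→5, 1→0, 2→3, 3→4, 4→2, 5→1

Verify φ preserves adjacency — for each edge of G1, its image is an edge of G2:
  (0,1) → (φ(0),φ(1)) = (0,5) ∈ E(G2) ✓
  (0,2) → (φ(0),φ(2)) = (3,5) ∈ E(G2) ✓
  (0,3) → (φ(0),φ(3)) = (4,5) ∈ E(G2) ✓
  (0,4) → (φ(0),φ(4)) = (2,5) ∈ E(G2) ✓
  (0,5) → (φ(0),φ(5)) = (1,5) ∈ E(G2) ✓
  (1,2) → (φ(1),φ(2)) = (0,3) ∈ E(G2) ✓
  (1,4) → (φ(1),φ(4)) = (0,2) ∈ E(G2) ✓
  (1,5) → (φ(1),φ(5)) = (0,1) ∈ E(G2) ✓
  (2,3) → (φ(2),φ(3)) = (3,4) ∈ E(G2) ✓
  (2,5) → (φ(2),φ(5)) = (1,3) ∈ E(G2) ✓
  (3,5) → (φ(3),φ(5)) = (1,4) ∈ E(G2) ✓
  (4,5) → (φ(4),φ(5)) = (1,2) ∈ E(G2) ✓
All 12 edges of G1 map to edges of G2, and |E(G1)| = |E(G2)| = 12, so φ is a bijection on edges as well as vertices. Hence G1 ≅ G2.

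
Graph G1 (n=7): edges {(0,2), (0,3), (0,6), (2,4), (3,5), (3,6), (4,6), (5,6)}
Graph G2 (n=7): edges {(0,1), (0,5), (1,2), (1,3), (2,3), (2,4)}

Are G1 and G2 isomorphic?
No, not isomorphic

The graphs are NOT isomorphic.

Degrees in G1: deg(0)=3, deg(1)=0, deg(2)=2, deg(3)=3, deg(4)=2, deg(5)=2, deg(6)=4.
Sorted degree sequence of G1: [4, 3, 3, 2, 2, 2, 0].
Degrees in G2: deg(0)=2, deg(1)=3, deg(2)=3, deg(3)=2, deg(4)=1, deg(5)=1, deg(6)=0.
Sorted degree sequence of G2: [3, 3, 2, 2, 1, 1, 0].
The (sorted) degree sequence is an isomorphism invariant, so since G1 and G2 have different degree sequences they cannot be isomorphic.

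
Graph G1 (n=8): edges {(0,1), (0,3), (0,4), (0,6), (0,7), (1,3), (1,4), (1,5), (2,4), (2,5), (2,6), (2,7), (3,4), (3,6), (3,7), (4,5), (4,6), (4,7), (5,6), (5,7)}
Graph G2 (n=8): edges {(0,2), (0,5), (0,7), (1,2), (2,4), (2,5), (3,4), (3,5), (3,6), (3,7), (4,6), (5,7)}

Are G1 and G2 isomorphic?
No, not isomorphic

The graphs are NOT isomorphic.

Degrees in G1: deg(0)=5, deg(1)=4, deg(2)=4, deg(3)=5, deg(4)=7, deg(5)=5, deg(6)=5, deg(7)=5.
Sorted degree sequence of G1: [7, 5, 5, 5, 5, 5, 4, 4].
Degrees in G2: deg(0)=3, deg(1)=1, deg(2)=4, deg(3)=4, deg(4)=3, deg(5)=4, deg(6)=2, deg(7)=3.
Sorted degree sequence of G2: [4, 4, 4, 3, 3, 3, 2, 1].
The (sorted) degree sequence is an isomorphism invariant, so since G1 and G2 have different degree sequences they cannot be isomorphic.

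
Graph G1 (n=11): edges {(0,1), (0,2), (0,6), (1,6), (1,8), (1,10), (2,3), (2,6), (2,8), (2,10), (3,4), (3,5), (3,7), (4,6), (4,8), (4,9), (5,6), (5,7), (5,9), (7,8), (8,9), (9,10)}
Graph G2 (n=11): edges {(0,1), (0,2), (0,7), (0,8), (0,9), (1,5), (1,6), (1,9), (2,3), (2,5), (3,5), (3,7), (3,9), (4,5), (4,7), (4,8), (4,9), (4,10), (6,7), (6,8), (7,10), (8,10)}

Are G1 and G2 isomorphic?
Yes, isomorphic

The graphs are isomorphic.
One valid mapping φ: V(G1) → V(G2): 0→10, 1→8, 2→7, 3→3, 4→9, 5→5, 6→4, 7→2, 8→0, 9→1, 10→6

Verify φ preserves adjacency — for each edge of G1, its image is an edge of G2:
  (0,1) → (φ(0),φ(1)) = (8,10) ∈ E(G2) ✓
  (0,2) → (φ(0),φ(2)) = (7,10) ∈ E(G2) ✓
  (0,6) → (φ(0),φ(6)) = (4,10) ∈ E(G2) ✓
  (1,6) → (φ(1),φ(6)) = (4,8) ∈ E(G2) ✓
  (1,8) → (φ(1),φ(8)) = (0,8) ∈ E(G2) ✓
  (1,10) → (φ(1),φ(10)) = (6,8) ∈ E(G2) ✓
  (2,3) → (φ(2),φ(3)) = (3,7) ∈ E(G2) ✓
  (2,6) → (φ(2),φ(6)) = (4,7) ∈ E(G2) ✓
  (2,8) → (φ(2),φ(8)) = (0,7) ∈ E(G2) ✓
  (2,10) → (φ(2),φ(10)) = (6,7) ∈ E(G2) ✓
  (3,4) → (φ(3),φ(4)) = (3,9) ∈ E(G2) ✓
  (3,5) → (φ(3),φ(5)) = (3,5) ∈ E(G2) ✓
  (3,7) → (φ(3),φ(7)) = (2,3) ∈ E(G2) ✓
  (4,6) → (φ(4),φ(6)) = (4,9) ∈ E(G2) ✓
  (4,8) → (φ(4),φ(8)) = (0,9) ∈ E(G2) ✓
  (4,9) → (φ(4),φ(9)) = (1,9) ∈ E(G2) ✓
  (5,6) → (φ(5),φ(6)) = (4,5) ∈ E(G2) ✓
  (5,7) → (φ(5),φ(7)) = (2,5) ∈ E(G2) ✓
  (5,9) → (φ(5),φ(9)) = (1,5) ∈ E(G2) ✓
  (7,8) → (φ(7),φ(8)) = (0,2) ∈ E(G2) ✓
  (8,9) → (φ(8),φ(9)) = (0,1) ∈ E(G2) ✓
  (9,10) → (φ(9),φ(10)) = (1,6) ∈ E(G2) ✓
All 22 edges of G1 map to edges of G2, and |E(G1)| = |E(G2)| = 22, so φ is a bijection on edges as well as vertices. Hence G1 ≅ G2.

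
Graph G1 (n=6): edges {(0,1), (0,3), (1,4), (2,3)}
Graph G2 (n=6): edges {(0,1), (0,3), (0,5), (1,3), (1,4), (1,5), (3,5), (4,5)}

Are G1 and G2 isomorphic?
No, not isomorphic

The graphs are NOT isomorphic.

Degrees in G1: deg(0)=2, deg(1)=2, deg(2)=1, deg(3)=2, deg(4)=1, deg(5)=0.
Sorted degree sequence of G1: [2, 2, 2, 1, 1, 0].
Degrees in G2: deg(0)=3, deg(1)=4, deg(2)=0, deg(3)=3, deg(4)=2, deg(5)=4.
Sorted degree sequence of G2: [4, 4, 3, 3, 2, 0].
The (sorted) degree sequence is an isomorphism invariant, so since G1 and G2 have different degree sequences they cannot be isomorphic.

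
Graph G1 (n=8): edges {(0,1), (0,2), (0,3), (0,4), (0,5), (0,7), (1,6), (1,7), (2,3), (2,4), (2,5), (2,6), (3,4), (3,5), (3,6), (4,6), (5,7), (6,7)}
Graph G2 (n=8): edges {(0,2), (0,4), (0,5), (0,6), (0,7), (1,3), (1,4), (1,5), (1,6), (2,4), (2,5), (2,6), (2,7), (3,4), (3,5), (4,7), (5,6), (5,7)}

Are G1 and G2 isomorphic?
Yes, isomorphic

The graphs are isomorphic.
One valid mapping φ: V(G1) → V(G2): 0→5, 1→3, 2→0, 3→2, 4→7, 5→6, 6→4, 7→1

Verify φ preserves adjacency — for each edge of G1, its image is an edge of G2:
  (0,1) → (φ(0),φ(1)) = (3,5) ∈ E(G2) ✓
  (0,2) → (φ(0),φ(2)) = (0,5) ∈ E(G2) ✓
  (0,3) → (φ(0),φ(3)) = (2,5) ∈ E(G2) ✓
  (0,4) → (φ(0),φ(4)) = (5,7) ∈ E(G2) ✓
  (0,5) → (φ(0),φ(5)) = (5,6) ∈ E(G2) ✓
  (0,7) → (φ(0),φ(7)) = (1,5) ∈ E(G2) ✓
  (1,6) → (φ(1),φ(6)) = (3,4) ∈ E(G2) ✓
  (1,7) → (φ(1),φ(7)) = (1,3) ∈ E(G2) ✓
  (2,3) → (φ(2),φ(3)) = (0,2) ∈ E(G2) ✓
  (2,4) → (φ(2),φ(4)) = (0,7) ∈ E(G2) ✓
  (2,5) → (φ(2),φ(5)) = (0,6) ∈ E(G2) ✓
  (2,6) → (φ(2),φ(6)) = (0,4) ∈ E(G2) ✓
  (3,4) → (φ(3),φ(4)) = (2,7) ∈ E(G2) ✓
  (3,5) → (φ(3),φ(5)) = (2,6) ∈ E(G2) ✓
  (3,6) → (φ(3),φ(6)) = (2,4) ∈ E(G2) ✓
  (4,6) → (φ(4),φ(6)) = (4,7) ∈ E(G2) ✓
  (5,7) → (φ(5),φ(7)) = (1,6) ∈ E(G2) ✓
  (6,7) → (φ(6),φ(7)) = (1,4) ∈ E(G2) ✓
All 18 edges of G1 map to edges of G2, and |E(G1)| = |E(G2)| = 18, so φ is a bijection on edges as well as vertices. Hence G1 ≅ G2.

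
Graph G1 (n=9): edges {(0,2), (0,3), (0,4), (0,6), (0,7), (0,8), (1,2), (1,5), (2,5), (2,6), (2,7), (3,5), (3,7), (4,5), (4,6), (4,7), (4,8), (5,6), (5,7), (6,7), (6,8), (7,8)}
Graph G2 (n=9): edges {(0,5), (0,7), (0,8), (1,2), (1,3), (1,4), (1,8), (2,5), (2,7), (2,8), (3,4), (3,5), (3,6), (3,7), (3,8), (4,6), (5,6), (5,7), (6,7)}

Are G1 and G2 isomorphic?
No, not isomorphic

The graphs are NOT isomorphic.

Degrees in G1: deg(0)=6, deg(1)=2, deg(2)=5, deg(3)=3, deg(4)=5, deg(5)=6, deg(6)=6, deg(7)=7, deg(8)=4.
Sorted degree sequence of G1: [7, 6, 6, 6, 5, 5, 4, 3, 2].
Degrees in G2: deg(0)=3, deg(1)=4, deg(2)=4, deg(3)=6, deg(4)=3, deg(5)=5, deg(6)=4, deg(7)=5, deg(8)=4.
Sorted degree sequence of G2: [6, 5, 5, 4, 4, 4, 4, 3, 3].
The (sorted) degree sequence is an isomorphism invariant, so since G1 and G2 have different degree sequences they cannot be isomorphic.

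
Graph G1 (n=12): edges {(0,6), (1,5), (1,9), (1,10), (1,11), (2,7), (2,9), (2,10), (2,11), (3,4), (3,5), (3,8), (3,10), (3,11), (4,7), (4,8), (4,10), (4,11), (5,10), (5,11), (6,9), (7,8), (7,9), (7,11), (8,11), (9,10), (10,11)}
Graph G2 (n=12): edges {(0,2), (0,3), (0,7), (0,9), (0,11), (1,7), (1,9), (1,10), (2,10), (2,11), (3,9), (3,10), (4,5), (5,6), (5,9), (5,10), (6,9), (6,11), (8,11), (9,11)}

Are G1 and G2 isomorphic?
No, not isomorphic

The graphs are NOT isomorphic.

Counting triangles (3-cliques): G1 has 21, G2 has 5.
Triangle count is an isomorphism invariant, so differing triangle counts rule out isomorphism.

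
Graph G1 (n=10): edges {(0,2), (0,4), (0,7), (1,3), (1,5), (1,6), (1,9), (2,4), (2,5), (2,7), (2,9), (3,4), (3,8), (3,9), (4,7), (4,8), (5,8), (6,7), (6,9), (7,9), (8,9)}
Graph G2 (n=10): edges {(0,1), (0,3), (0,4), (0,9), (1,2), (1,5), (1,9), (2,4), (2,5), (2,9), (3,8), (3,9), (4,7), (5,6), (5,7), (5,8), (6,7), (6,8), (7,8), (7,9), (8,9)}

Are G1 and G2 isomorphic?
Yes, isomorphic

The graphs are isomorphic.
One valid mapping φ: V(G1) → V(G2): 0→6, 1→0, 2→7, 3→1, 4→5, 5→4, 6→3, 7→8, 8→2, 9→9

Verify φ preserves adjacency — for each edge of G1, its image is an edge of G2:
  (0,2) → (φ(0),φ(2)) = (6,7) ∈ E(G2) ✓
  (0,4) → (φ(0),φ(4)) = (5,6) ∈ E(G2) ✓
  (0,7) → (φ(0),φ(7)) = (6,8) ∈ E(G2) ✓
  (1,3) → (φ(1),φ(3)) = (0,1) ∈ E(G2) ✓
  (1,5) → (φ(1),φ(5)) = (0,4) ∈ E(G2) ✓
  (1,6) → (φ(1),φ(6)) = (0,3) ∈ E(G2) ✓
  (1,9) → (φ(1),φ(9)) = (0,9) ∈ E(G2) ✓
  (2,4) → (φ(2),φ(4)) = (5,7) ∈ E(G2) ✓
  (2,5) → (φ(2),φ(5)) = (4,7) ∈ E(G2) ✓
  (2,7) → (φ(2),φ(7)) = (7,8) ∈ E(G2) ✓
  (2,9) → (φ(2),φ(9)) = (7,9) ∈ E(G2) ✓
  (3,4) → (φ(3),φ(4)) = (1,5) ∈ E(G2) ✓
  (3,8) → (φ(3),φ(8)) = (1,2) ∈ E(G2) ✓
  (3,9) → (φ(3),φ(9)) = (1,9) ∈ E(G2) ✓
  (4,7) → (φ(4),φ(7)) = (5,8) ∈ E(G2) ✓
  (4,8) → (φ(4),φ(8)) = (2,5) ∈ E(G2) ✓
  (5,8) → (φ(5),φ(8)) = (2,4) ∈ E(G2) ✓
  (6,7) → (φ(6),φ(7)) = (3,8) ∈ E(G2) ✓
  (6,9) → (φ(6),φ(9)) = (3,9) ∈ E(G2) ✓
  (7,9) → (φ(7),φ(9)) = (8,9) ∈ E(G2) ✓
  (8,9) → (φ(8),φ(9)) = (2,9) ∈ E(G2) ✓
All 21 edges of G1 map to edges of G2, and |E(G1)| = |E(G2)| = 21, so φ is a bijection on edges as well as vertices. Hence G1 ≅ G2.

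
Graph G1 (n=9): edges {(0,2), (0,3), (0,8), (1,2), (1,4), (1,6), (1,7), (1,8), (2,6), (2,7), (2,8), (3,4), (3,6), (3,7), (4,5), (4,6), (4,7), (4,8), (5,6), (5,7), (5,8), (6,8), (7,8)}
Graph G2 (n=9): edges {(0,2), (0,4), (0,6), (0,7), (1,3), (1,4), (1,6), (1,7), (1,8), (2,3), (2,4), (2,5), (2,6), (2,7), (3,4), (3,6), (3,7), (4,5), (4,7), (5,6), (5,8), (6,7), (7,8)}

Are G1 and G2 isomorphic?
Yes, isomorphic

The graphs are isomorphic.
One valid mapping φ: V(G1) → V(G2): 0→8, 1→3, 2→1, 3→5, 4→2, 5→0, 6→6, 7→4, 8→7

Verify φ preserves adjacency — for each edge of G1, its image is an edge of G2:
  (0,2) → (φ(0),φ(2)) = (1,8) ∈ E(G2) ✓
  (0,3) → (φ(0),φ(3)) = (5,8) ∈ E(G2) ✓
  (0,8) → (φ(0),φ(8)) = (7,8) ∈ E(G2) ✓
  (1,2) → (φ(1),φ(2)) = (1,3) ∈ E(G2) ✓
  (1,4) → (φ(1),φ(4)) = (2,3) ∈ E(G2) ✓
  (1,6) → (φ(1),φ(6)) = (3,6) ∈ E(G2) ✓
  (1,7) → (φ(1),φ(7)) = (3,4) ∈ E(G2) ✓
  (1,8) → (φ(1),φ(8)) = (3,7) ∈ E(G2) ✓
  (2,6) → (φ(2),φ(6)) = (1,6) ∈ E(G2) ✓
  (2,7) → (φ(2),φ(7)) = (1,4) ∈ E(G2) ✓
  (2,8) → (φ(2),φ(8)) = (1,7) ∈ E(G2) ✓
  (3,4) → (φ(3),φ(4)) = (2,5) ∈ E(G2) ✓
  (3,6) → (φ(3),φ(6)) = (5,6) ∈ E(G2) ✓
  (3,7) → (φ(3),φ(7)) = (4,5) ∈ E(G2) ✓
  (4,5) → (φ(4),φ(5)) = (0,2) ∈ E(G2) ✓
  (4,6) → (φ(4),φ(6)) = (2,6) ∈ E(G2) ✓
  (4,7) → (φ(4),φ(7)) = (2,4) ∈ E(G2) ✓
  (4,8) → (φ(4),φ(8)) = (2,7) ∈ E(G2) ✓
  (5,6) → (φ(5),φ(6)) = (0,6) ∈ E(G2) ✓
  (5,7) → (φ(5),φ(7)) = (0,4) ∈ E(G2) ✓
  (5,8) → (φ(5),φ(8)) = (0,7) ∈ E(G2) ✓
  (6,8) → (φ(6),φ(8)) = (6,7) ∈ E(G2) ✓
  (7,8) → (φ(7),φ(8)) = (4,7) ∈ E(G2) ✓
All 23 edges of G1 map to edges of G2, and |E(G1)| = |E(G2)| = 23, so φ is a bijection on edges as well as vertices. Hence G1 ≅ G2.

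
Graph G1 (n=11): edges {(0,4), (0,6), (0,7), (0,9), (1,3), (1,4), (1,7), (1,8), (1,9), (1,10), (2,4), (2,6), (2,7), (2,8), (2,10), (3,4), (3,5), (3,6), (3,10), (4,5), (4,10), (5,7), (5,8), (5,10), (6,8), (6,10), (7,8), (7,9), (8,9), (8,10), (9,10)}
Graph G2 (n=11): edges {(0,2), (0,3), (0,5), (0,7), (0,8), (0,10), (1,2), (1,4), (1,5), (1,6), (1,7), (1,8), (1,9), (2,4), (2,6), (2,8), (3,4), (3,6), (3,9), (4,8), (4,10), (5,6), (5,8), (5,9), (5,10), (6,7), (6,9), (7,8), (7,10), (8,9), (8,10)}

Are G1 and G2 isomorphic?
Yes, isomorphic

The graphs are isomorphic.
One valid mapping φ: V(G1) → V(G2): 0→3, 1→5, 2→2, 3→10, 4→0, 5→7, 6→4, 7→6, 8→1, 9→9, 10→8

Verify φ preserves adjacency — for each edge of G1, its image is an edge of G2:
  (0,4) → (φ(0),φ(4)) = (0,3) ∈ E(G2) ✓
  (0,6) → (φ(0),φ(6)) = (3,4) ∈ E(G2) ✓
  (0,7) → (φ(0),φ(7)) = (3,6) ∈ E(G2) ✓
  (0,9) → (φ(0),φ(9)) = (3,9) ∈ E(G2) ✓
  (1,3) → (φ(1),φ(3)) = (5,10) ∈ E(G2) ✓
  (1,4) → (φ(1),φ(4)) = (0,5) ∈ E(G2) ✓
  (1,7) → (φ(1),φ(7)) = (5,6) ∈ E(G2) ✓
  (1,8) → (φ(1),φ(8)) = (1,5) ∈ E(G2) ✓
  (1,9) → (φ(1),φ(9)) = (5,9) ∈ E(G2) ✓
  (1,10) → (φ(1),φ(10)) = (5,8) ∈ E(G2) ✓
  (2,4) → (φ(2),φ(4)) = (0,2) ∈ E(G2) ✓
  (2,6) → (φ(2),φ(6)) = (2,4) ∈ E(G2) ✓
  (2,7) → (φ(2),φ(7)) = (2,6) ∈ E(G2) ✓
  (2,8) → (φ(2),φ(8)) = (1,2) ∈ E(G2) ✓
  (2,10) → (φ(2),φ(10)) = (2,8) ∈ E(G2) ✓
  (3,4) → (φ(3),φ(4)) = (0,10) ∈ E(G2) ✓
  (3,5) → (φ(3),φ(5)) = (7,10) ∈ E(G2) ✓
  (3,6) → (φ(3),φ(6)) = (4,10) ∈ E(G2) ✓
  (3,10) → (φ(3),φ(10)) = (8,10) ∈ E(G2) ✓
  (4,5) → (φ(4),φ(5)) = (0,7) ∈ E(G2) ✓
  (4,10) → (φ(4),φ(10)) = (0,8) ∈ E(G2) ✓
  (5,7) → (φ(5),φ(7)) = (6,7) ∈ E(G2) ✓
  (5,8) → (φ(5),φ(8)) = (1,7) ∈ E(G2) ✓
  (5,10) → (φ(5),φ(10)) = (7,8) ∈ E(G2) ✓
  (6,8) → (φ(6),φ(8)) = (1,4) ∈ E(G2) ✓
  (6,10) → (φ(6),φ(10)) = (4,8) ∈ E(G2) ✓
  (7,8) → (φ(7),φ(8)) = (1,6) ∈ E(G2) ✓
  (7,9) → (φ(7),φ(9)) = (6,9) ∈ E(G2) ✓
  (8,9) → (φ(8),φ(9)) = (1,9) ∈ E(G2) ✓
  (8,10) → (φ(8),φ(10)) = (1,8) ∈ E(G2) ✓
  (9,10) → (φ(9),φ(10)) = (8,9) ∈ E(G2) ✓
All 31 edges of G1 map to edges of G2, and |E(G1)| = |E(G2)| = 31, so φ is a bijection on edges as well as vertices. Hence G1 ≅ G2.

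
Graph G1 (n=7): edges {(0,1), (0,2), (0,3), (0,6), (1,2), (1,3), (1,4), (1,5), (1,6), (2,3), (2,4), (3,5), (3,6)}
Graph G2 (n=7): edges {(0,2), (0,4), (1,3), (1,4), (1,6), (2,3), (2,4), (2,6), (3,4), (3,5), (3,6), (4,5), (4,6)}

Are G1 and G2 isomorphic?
Yes, isomorphic

The graphs are isomorphic.
One valid mapping φ: V(G1) → V(G2): 0→6, 1→4, 2→2, 3→3, 4→0, 5→5, 6→1

Verify φ preserves adjacency — for each edge of G1, its image is an edge of G2:
  (0,1) → (φ(0),φ(1)) = (4,6) ∈ E(G2) ✓
  (0,2) → (φ(0),φ(2)) = (2,6) ∈ E(G2) ✓
  (0,3) → (φ(0),φ(3)) = (3,6) ∈ E(G2) ✓
  (0,6) → (φ(0),φ(6)) = (1,6) ∈ E(G2) ✓
  (1,2) → (φ(1),φ(2)) = (2,4) ∈ E(G2) ✓
  (1,3) → (φ(1),φ(3)) = (3,4) ∈ E(G2) ✓
  (1,4) → (φ(1),φ(4)) = (0,4) ∈ E(G2) ✓
  (1,5) → (φ(1),φ(5)) = (4,5) ∈ E(G2) ✓
  (1,6) → (φ(1),φ(6)) = (1,4) ∈ E(G2) ✓
  (2,3) → (φ(2),φ(3)) = (2,3) ∈ E(G2) ✓
  (2,4) → (φ(2),φ(4)) = (0,2) ∈ E(G2) ✓
  (3,5) → (φ(3),φ(5)) = (3,5) ∈ E(G2) ✓
  (3,6) → (φ(3),φ(6)) = (1,3) ∈ E(G2) ✓
All 13 edges of G1 map to edges of G2, and |E(G1)| = |E(G2)| = 13, so φ is a bijection on edges as well as vertices. Hence G1 ≅ G2.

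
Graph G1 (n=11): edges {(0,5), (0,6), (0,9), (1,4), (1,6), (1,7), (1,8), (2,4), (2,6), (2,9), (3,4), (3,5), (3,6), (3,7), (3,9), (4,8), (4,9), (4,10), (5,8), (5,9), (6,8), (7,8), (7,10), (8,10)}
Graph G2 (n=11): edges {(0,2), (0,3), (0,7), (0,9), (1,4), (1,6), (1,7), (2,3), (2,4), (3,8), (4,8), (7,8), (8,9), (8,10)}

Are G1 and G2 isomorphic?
No, not isomorphic

The graphs are NOT isomorphic.

Connected components of G1: 1 component(s) with vertex sets [[0, 1, 2, 3, 4, 5, 6, 7, 8, 9, 10]], sizes [11].
Connected components of G2: 2 component(s) with vertex sets [[5], [0, 1, 2, 3, 4, 6, 7, 8, 9, 10]], sizes [1, 10].
The number of connected components (and the multiset of component sizes) is an isomorphism invariant — an isomorphism maps each component of G1 bijectively onto a component of G2. Since G1 has 1 component(s) and G2 has 2, they cannot be isomorphic.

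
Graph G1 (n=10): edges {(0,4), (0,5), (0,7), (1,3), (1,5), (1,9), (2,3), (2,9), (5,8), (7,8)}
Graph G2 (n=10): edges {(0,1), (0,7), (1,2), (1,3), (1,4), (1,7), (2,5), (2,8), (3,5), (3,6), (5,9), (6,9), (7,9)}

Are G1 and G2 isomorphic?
No, not isomorphic

The graphs are NOT isomorphic.

Counting triangles (3-cliques): G1 has 0, G2 has 1.
Triangle count is an isomorphism invariant, so differing triangle counts rule out isomorphism.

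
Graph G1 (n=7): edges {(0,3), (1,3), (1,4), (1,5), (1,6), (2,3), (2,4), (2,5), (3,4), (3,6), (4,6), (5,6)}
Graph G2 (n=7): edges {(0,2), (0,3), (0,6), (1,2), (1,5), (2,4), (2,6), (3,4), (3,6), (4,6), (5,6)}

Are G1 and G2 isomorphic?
No, not isomorphic

The graphs are NOT isomorphic.

Degrees in G1: deg(0)=1, deg(1)=4, deg(2)=3, deg(3)=5, deg(4)=4, deg(5)=3, deg(6)=4.
Sorted degree sequence of G1: [5, 4, 4, 4, 3, 3, 1].
Degrees in G2: deg(0)=3, deg(1)=2, deg(2)=4, deg(3)=3, deg(4)=3, deg(5)=2, deg(6)=5.
Sorted degree sequence of G2: [5, 4, 3, 3, 3, 2, 2].
The (sorted) degree sequence is an isomorphism invariant, so since G1 and G2 have different degree sequences they cannot be isomorphic.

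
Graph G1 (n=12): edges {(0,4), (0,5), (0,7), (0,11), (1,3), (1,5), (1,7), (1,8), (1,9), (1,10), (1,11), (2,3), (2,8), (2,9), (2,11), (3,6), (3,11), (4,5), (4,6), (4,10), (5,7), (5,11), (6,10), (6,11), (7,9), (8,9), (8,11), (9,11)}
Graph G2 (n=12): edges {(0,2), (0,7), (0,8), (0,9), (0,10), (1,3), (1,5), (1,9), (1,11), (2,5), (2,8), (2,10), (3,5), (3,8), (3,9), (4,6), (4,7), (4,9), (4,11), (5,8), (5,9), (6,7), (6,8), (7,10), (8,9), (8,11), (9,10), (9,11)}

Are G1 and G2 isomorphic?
Yes, isomorphic

The graphs are isomorphic.
One valid mapping φ: V(G1) → V(G2): 0→10, 1→8, 2→1, 3→11, 4→7, 5→0, 6→4, 7→2, 8→3, 9→5, 10→6, 11→9

Verify φ preserves adjacency — for each edge of G1, its image is an edge of G2:
  (0,4) → (φ(0),φ(4)) = (7,10) ∈ E(G2) ✓
  (0,5) → (φ(0),φ(5)) = (0,10) ∈ E(G2) ✓
  (0,7) → (φ(0),φ(7)) = (2,10) ∈ E(G2) ✓
  (0,11) → (φ(0),φ(11)) = (9,10) ∈ E(G2) ✓
  (1,3) → (φ(1),φ(3)) = (8,11) ∈ E(G2) ✓
  (1,5) → (φ(1),φ(5)) = (0,8) ∈ E(G2) ✓
  (1,7) → (φ(1),φ(7)) = (2,8) ∈ E(G2) ✓
  (1,8) → (φ(1),φ(8)) = (3,8) ∈ E(G2) ✓
  (1,9) → (φ(1),φ(9)) = (5,8) ∈ E(G2) ✓
  (1,10) → (φ(1),φ(10)) = (6,8) ∈ E(G2) ✓
  (1,11) → (φ(1),φ(11)) = (8,9) ∈ E(G2) ✓
  (2,3) → (φ(2),φ(3)) = (1,11) ∈ E(G2) ✓
  (2,8) → (φ(2),φ(8)) = (1,3) ∈ E(G2) ✓
  (2,9) → (φ(2),φ(9)) = (1,5) ∈ E(G2) ✓
  (2,11) → (φ(2),φ(11)) = (1,9) ∈ E(G2) ✓
  (3,6) → (φ(3),φ(6)) = (4,11) ∈ E(G2) ✓
  (3,11) → (φ(3),φ(11)) = (9,11) ∈ E(G2) ✓
  (4,5) → (φ(4),φ(5)) = (0,7) ∈ E(G2) ✓
  (4,6) → (φ(4),φ(6)) = (4,7) ∈ E(G2) ✓
  (4,10) → (φ(4),φ(10)) = (6,7) ∈ E(G2) ✓
  (5,7) → (φ(5),φ(7)) = (0,2) ∈ E(G2) ✓
  (5,11) → (φ(5),φ(11)) = (0,9) ∈ E(G2) ✓
  (6,10) → (φ(6),φ(10)) = (4,6) ∈ E(G2) ✓
  (6,11) → (φ(6),φ(11)) = (4,9) ∈ E(G2) ✓
  (7,9) → (φ(7),φ(9)) = (2,5) ∈ E(G2) ✓
  (8,9) → (φ(8),φ(9)) = (3,5) ∈ E(G2) ✓
  (8,11) → (φ(8),φ(11)) = (3,9) ∈ E(G2) ✓
  (9,11) → (φ(9),φ(11)) = (5,9) ∈ E(G2) ✓
All 28 edges of G1 map to edges of G2, and |E(G1)| = |E(G2)| = 28, so φ is a bijection on edges as well as vertices. Hence G1 ≅ G2.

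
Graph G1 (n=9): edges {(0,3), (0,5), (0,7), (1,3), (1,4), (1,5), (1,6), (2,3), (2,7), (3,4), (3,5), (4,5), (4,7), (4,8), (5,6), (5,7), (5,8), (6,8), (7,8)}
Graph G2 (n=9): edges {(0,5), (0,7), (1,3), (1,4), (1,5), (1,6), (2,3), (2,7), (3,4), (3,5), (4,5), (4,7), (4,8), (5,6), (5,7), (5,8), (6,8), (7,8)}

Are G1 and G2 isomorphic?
No, not isomorphic

The graphs are NOT isomorphic.

Counting edges: G1 has 19 edge(s); G2 has 18 edge(s).
Edge count is an isomorphism invariant (a bijection on vertices induces a bijection on edges), so differing edge counts rule out isomorphism.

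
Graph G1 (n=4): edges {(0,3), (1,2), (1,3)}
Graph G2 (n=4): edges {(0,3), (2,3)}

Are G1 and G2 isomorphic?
No, not isomorphic

The graphs are NOT isomorphic.

Degrees in G1: deg(0)=1, deg(1)=2, deg(2)=1, deg(3)=2.
Sorted degree sequence of G1: [2, 2, 1, 1].
Degrees in G2: deg(0)=1, deg(1)=0, deg(2)=1, deg(3)=2.
Sorted degree sequence of G2: [2, 1, 1, 0].
The (sorted) degree sequence is an isomorphism invariant, so since G1 and G2 have different degree sequences they cannot be isomorphic.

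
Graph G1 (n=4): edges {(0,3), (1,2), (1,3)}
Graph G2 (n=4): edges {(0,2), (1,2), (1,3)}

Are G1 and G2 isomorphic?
Yes, isomorphic

The graphs are isomorphic.
One valid mapping φ: V(G1) → V(G2): 0→3, 1→2, 2→0, 3→1

Verify φ preserves adjacency — for each edge of G1, its image is an edge of G2:
  (0,3) → (φ(0),φ(3)) = (1,3) ∈ E(G2) ✓
  (1,2) → (φ(1),φ(2)) = (0,2) ∈ E(G2) ✓
  (1,3) → (φ(1),φ(3)) = (1,2) ∈ E(G2) ✓
All 3 edges of G1 map to edges of G2, and |E(G1)| = |E(G2)| = 3, so φ is a bijection on edges as well as vertices. Hence G1 ≅ G2.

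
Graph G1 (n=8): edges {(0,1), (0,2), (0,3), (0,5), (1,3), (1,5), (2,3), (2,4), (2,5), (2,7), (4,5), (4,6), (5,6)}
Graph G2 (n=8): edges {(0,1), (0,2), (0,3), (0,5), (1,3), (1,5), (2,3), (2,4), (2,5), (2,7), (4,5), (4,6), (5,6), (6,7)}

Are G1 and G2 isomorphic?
No, not isomorphic

The graphs are NOT isomorphic.

Counting edges: G1 has 13 edge(s); G2 has 14 edge(s).
Edge count is an isomorphism invariant (a bijection on vertices induces a bijection on edges), so differing edge counts rule out isomorphism.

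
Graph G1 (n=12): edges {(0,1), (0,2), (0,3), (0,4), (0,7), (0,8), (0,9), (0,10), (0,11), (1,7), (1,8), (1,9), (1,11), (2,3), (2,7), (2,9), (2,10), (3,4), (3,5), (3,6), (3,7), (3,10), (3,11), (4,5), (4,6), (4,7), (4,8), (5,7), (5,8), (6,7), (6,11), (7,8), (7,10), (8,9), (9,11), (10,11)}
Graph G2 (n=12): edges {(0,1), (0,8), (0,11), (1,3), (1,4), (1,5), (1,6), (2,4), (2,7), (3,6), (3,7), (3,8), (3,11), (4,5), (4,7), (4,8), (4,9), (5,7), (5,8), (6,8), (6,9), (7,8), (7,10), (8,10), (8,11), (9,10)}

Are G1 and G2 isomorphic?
No, not isomorphic

The graphs are NOT isomorphic.

Degrees in G1: deg(0)=9, deg(1)=5, deg(2)=5, deg(3)=8, deg(4)=6, deg(5)=4, deg(6)=4, deg(7)=9, deg(8)=6, deg(9)=5, deg(10)=5, deg(11)=6.
Sorted degree sequence of G1: [9, 9, 8, 6, 6, 6, 5, 5, 5, 5, 4, 4].
Degrees in G2: deg(0)=3, deg(1)=5, deg(2)=2, deg(3)=5, deg(4)=6, deg(5)=4, deg(6)=4, deg(7)=6, deg(8)=8, deg(9)=3, deg(10)=3, deg(11)=3.
Sorted degree sequence of G2: [8, 6, 6, 5, 5, 4, 4, 3, 3, 3, 3, 2].
The (sorted) degree sequence is an isomorphism invariant, so since G1 and G2 have different degree sequences they cannot be isomorphic.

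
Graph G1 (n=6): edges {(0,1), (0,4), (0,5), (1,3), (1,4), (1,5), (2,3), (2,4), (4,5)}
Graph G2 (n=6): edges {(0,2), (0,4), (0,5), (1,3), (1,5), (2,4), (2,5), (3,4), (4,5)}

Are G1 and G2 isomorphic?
Yes, isomorphic

The graphs are isomorphic.
One valid mapping φ: V(G1) → V(G2): 0→0, 1→4, 2→1, 3→3, 4→5, 5→2

Verify φ preserves adjacency — for each edge of G1, its image is an edge of G2:
  (0,1) → (φ(0),φ(1)) = (0,4) ∈ E(G2) ✓
  (0,4) → (φ(0),φ(4)) = (0,5) ∈ E(G2) ✓
  (0,5) → (φ(0),φ(5)) = (0,2) ∈ E(G2) ✓
  (1,3) → (φ(1),φ(3)) = (3,4) ∈ E(G2) ✓
  (1,4) → (φ(1),φ(4)) = (4,5) ∈ E(G2) ✓
  (1,5) → (φ(1),φ(5)) = (2,4) ∈ E(G2) ✓
  (2,3) → (φ(2),φ(3)) = (1,3) ∈ E(G2) ✓
  (2,4) → (φ(2),φ(4)) = (1,5) ∈ E(G2) ✓
  (4,5) → (φ(4),φ(5)) = (2,5) ∈ E(G2) ✓
All 9 edges of G1 map to edges of G2, and |E(G1)| = |E(G2)| = 9, so φ is a bijection on edges as well as vertices. Hence G1 ≅ G2.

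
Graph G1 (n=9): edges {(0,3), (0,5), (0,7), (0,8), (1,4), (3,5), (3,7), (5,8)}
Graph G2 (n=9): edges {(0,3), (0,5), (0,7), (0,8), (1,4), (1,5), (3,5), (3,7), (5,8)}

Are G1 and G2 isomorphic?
No, not isomorphic

The graphs are NOT isomorphic.

Counting edges: G1 has 8 edge(s); G2 has 9 edge(s).
Edge count is an isomorphism invariant (a bijection on vertices induces a bijection on edges), so differing edge counts rule out isomorphism.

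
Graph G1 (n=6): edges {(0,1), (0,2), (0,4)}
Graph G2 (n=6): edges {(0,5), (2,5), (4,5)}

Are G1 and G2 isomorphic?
Yes, isomorphic

The graphs are isomorphic.
One valid mapping φ: V(G1) → V(G2): 0→5, 1→0, 2→2, 3→3, 4→4, 5→1

Verify φ preserves adjacency — for each edge of G1, its image is an edge of G2:
  (0,1) → (φ(0),φ(1)) = (0,5) ∈ E(G2) ✓
  (0,2) → (φ(0),φ(2)) = (2,5) ∈ E(G2) ✓
  (0,4) → (φ(0),φ(4)) = (4,5) ∈ E(G2) ✓
All 3 edges of G1 map to edges of G2, and |E(G1)| = |E(G2)| = 3, so φ is a bijection on edges as well as vertices. Hence G1 ≅ G2.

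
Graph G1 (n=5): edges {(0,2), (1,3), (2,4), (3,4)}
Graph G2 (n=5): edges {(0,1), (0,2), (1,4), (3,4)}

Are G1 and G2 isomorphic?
Yes, isomorphic

The graphs are isomorphic.
One valid mapping φ: V(G1) → V(G2): 0→3, 1→2, 2→4, 3→0, 4→1

Verify φ preserves adjacency — for each edge of G1, its image is an edge of G2:
  (0,2) → (φ(0),φ(2)) = (3,4) ∈ E(G2) ✓
  (1,3) → (φ(1),φ(3)) = (0,2) ∈ E(G2) ✓
  (2,4) → (φ(2),φ(4)) = (1,4) ∈ E(G2) ✓
  (3,4) → (φ(3),φ(4)) = (0,1) ∈ E(G2) ✓
All 4 edges of G1 map to edges of G2, and |E(G1)| = |E(G2)| = 4, so φ is a bijection on edges as well as vertices. Hence G1 ≅ G2.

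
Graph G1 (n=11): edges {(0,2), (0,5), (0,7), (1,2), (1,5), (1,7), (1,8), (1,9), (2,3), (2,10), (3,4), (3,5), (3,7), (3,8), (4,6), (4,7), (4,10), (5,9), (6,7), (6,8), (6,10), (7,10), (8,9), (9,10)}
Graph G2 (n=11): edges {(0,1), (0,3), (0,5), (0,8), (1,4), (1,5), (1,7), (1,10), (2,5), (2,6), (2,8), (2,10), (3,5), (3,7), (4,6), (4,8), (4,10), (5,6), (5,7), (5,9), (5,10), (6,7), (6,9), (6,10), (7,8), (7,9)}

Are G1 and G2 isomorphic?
No, not isomorphic

The graphs are NOT isomorphic.

Counting triangles (3-cliques): G1 has 7, G2 has 15.
Triangle count is an isomorphism invariant, so differing triangle counts rule out isomorphism.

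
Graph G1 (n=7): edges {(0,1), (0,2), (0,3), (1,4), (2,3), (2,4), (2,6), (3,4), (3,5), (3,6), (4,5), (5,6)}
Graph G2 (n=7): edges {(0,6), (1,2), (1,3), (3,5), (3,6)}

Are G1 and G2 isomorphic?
No, not isomorphic

The graphs are NOT isomorphic.

Degrees in G1: deg(0)=3, deg(1)=2, deg(2)=4, deg(3)=5, deg(4)=4, deg(5)=3, deg(6)=3.
Sorted degree sequence of G1: [5, 4, 4, 3, 3, 3, 2].
Degrees in G2: deg(0)=1, deg(1)=2, deg(2)=1, deg(3)=3, deg(4)=0, deg(5)=1, deg(6)=2.
Sorted degree sequence of G2: [3, 2, 2, 1, 1, 1, 0].
The (sorted) degree sequence is an isomorphism invariant, so since G1 and G2 have different degree sequences they cannot be isomorphic.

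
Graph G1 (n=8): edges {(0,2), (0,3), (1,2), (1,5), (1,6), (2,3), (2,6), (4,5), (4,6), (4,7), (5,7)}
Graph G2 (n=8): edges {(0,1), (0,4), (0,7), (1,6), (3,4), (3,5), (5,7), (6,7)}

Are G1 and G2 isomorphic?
No, not isomorphic

The graphs are NOT isomorphic.

Connected components of G1: 1 component(s) with vertex sets [[0, 1, 2, 3, 4, 5, 6, 7]], sizes [8].
Connected components of G2: 2 component(s) with vertex sets [[2], [0, 1, 3, 4, 5, 6, 7]], sizes [1, 7].
The number of connected components (and the multiset of component sizes) is an isomorphism invariant — an isomorphism maps each component of G1 bijectively onto a component of G2. Since G1 has 1 component(s) and G2 has 2, they cannot be isomorphic.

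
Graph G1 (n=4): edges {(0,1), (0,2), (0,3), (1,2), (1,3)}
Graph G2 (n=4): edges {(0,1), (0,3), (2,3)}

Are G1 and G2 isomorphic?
No, not isomorphic

The graphs are NOT isomorphic.

Degrees in G1: deg(0)=3, deg(1)=3, deg(2)=2, deg(3)=2.
Sorted degree sequence of G1: [3, 3, 2, 2].
Degrees in G2: deg(0)=2, deg(1)=1, deg(2)=1, deg(3)=2.
Sorted degree sequence of G2: [2, 2, 1, 1].
The (sorted) degree sequence is an isomorphism invariant, so since G1 and G2 have different degree sequences they cannot be isomorphic.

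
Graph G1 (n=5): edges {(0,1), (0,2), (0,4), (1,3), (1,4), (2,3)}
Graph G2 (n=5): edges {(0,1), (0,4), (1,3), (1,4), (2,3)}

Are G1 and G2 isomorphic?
No, not isomorphic

The graphs are NOT isomorphic.

Counting edges: G1 has 6 edge(s); G2 has 5 edge(s).
Edge count is an isomorphism invariant (a bijection on vertices induces a bijection on edges), so differing edge counts rule out isomorphism.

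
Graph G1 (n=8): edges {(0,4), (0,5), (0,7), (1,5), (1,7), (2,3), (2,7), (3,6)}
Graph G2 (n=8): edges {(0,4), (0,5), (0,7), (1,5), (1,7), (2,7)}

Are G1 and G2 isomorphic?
No, not isomorphic

The graphs are NOT isomorphic.

Counting edges: G1 has 8 edge(s); G2 has 6 edge(s).
Edge count is an isomorphism invariant (a bijection on vertices induces a bijection on edges), so differing edge counts rule out isomorphism.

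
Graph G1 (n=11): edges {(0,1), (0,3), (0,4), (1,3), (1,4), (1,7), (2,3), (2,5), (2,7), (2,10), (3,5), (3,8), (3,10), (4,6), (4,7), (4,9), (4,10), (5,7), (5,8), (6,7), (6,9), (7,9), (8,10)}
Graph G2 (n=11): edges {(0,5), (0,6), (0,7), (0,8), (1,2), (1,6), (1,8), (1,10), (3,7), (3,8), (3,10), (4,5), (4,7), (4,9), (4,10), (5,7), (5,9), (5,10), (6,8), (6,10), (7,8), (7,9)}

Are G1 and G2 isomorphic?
No, not isomorphic

The graphs are NOT isomorphic.

Degrees in G1: deg(0)=3, deg(1)=4, deg(2)=4, deg(3)=6, deg(4)=6, deg(5)=4, deg(6)=3, deg(7)=6, deg(8)=3, deg(9)=3, deg(10)=4.
Sorted degree sequence of G1: [6, 6, 6, 4, 4, 4, 4, 3, 3, 3, 3].
Degrees in G2: deg(0)=4, deg(1)=4, deg(2)=1, deg(3)=3, deg(4)=4, deg(5)=5, deg(6)=4, deg(7)=6, deg(8)=5, deg(9)=3, deg(10)=5.
Sorted degree sequence of G2: [6, 5, 5, 5, 4, 4, 4, 4, 3, 3, 1].
The (sorted) degree sequence is an isomorphism invariant, so since G1 and G2 have different degree sequences they cannot be isomorphic.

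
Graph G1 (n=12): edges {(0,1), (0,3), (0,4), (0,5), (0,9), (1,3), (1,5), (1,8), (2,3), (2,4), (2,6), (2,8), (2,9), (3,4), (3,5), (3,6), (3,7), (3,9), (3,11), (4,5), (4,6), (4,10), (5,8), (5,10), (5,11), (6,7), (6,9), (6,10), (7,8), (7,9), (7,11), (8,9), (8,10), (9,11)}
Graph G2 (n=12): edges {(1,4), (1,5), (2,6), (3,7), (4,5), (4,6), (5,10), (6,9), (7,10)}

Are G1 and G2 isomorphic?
No, not isomorphic

The graphs are NOT isomorphic.

Connected components of G1: 1 component(s) with vertex sets [[0, 1, 2, 3, 4, 5, 6, 7, 8, 9, 10, 11]], sizes [12].
Connected components of G2: 4 component(s) with vertex sets [[0], [8], [11], [1, 2, 3, 4, 5, 6, 7, 9, 10]], sizes [1, 1, 1, 9].
The number of connected components (and the multiset of component sizes) is an isomorphism invariant — an isomorphism maps each component of G1 bijectively onto a component of G2. Since G1 has 1 component(s) and G2 has 4, they cannot be isomorphic.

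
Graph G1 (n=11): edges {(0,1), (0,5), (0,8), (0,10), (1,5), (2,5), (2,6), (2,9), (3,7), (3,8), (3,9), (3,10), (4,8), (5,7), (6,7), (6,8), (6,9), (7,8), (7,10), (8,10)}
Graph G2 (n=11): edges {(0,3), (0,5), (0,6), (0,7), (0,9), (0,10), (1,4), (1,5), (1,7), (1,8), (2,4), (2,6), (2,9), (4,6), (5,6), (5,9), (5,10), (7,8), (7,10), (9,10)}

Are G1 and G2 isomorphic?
Yes, isomorphic

The graphs are isomorphic.
One valid mapping φ: V(G1) → V(G2): 0→7, 1→8, 2→4, 3→9, 4→3, 5→1, 6→6, 7→5, 8→0, 9→2, 10→10

Verify φ preserves adjacency — for each edge of G1, its image is an edge of G2:
  (0,1) → (φ(0),φ(1)) = (7,8) ∈ E(G2) ✓
  (0,5) → (φ(0),φ(5)) = (1,7) ∈ E(G2) ✓
  (0,8) → (φ(0),φ(8)) = (0,7) ∈ E(G2) ✓
  (0,10) → (φ(0),φ(10)) = (7,10) ∈ E(G2) ✓
  (1,5) → (φ(1),φ(5)) = (1,8) ∈ E(G2) ✓
  (2,5) → (φ(2),φ(5)) = (1,4) ∈ E(G2) ✓
  (2,6) → (φ(2),φ(6)) = (4,6) ∈ E(G2) ✓
  (2,9) → (φ(2),φ(9)) = (2,4) ∈ E(G2) ✓
  (3,7) → (φ(3),φ(7)) = (5,9) ∈ E(G2) ✓
  (3,8) → (φ(3),φ(8)) = (0,9) ∈ E(G2) ✓
  (3,9) → (φ(3),φ(9)) = (2,9) ∈ E(G2) ✓
  (3,10) → (φ(3),φ(10)) = (9,10) ∈ E(G2) ✓
  (4,8) → (φ(4),φ(8)) = (0,3) ∈ E(G2) ✓
  (5,7) → (φ(5),φ(7)) = (1,5) ∈ E(G2) ✓
  (6,7) → (φ(6),φ(7)) = (5,6) ∈ E(G2) ✓
  (6,8) → (φ(6),φ(8)) = (0,6) ∈ E(G2) ✓
  (6,9) → (φ(6),φ(9)) = (2,6) ∈ E(G2) ✓
  (7,8) → (φ(7),φ(8)) = (0,5) ∈ E(G2) ✓
  (7,10) → (φ(7),φ(10)) = (5,10) ∈ E(G2) ✓
  (8,10) → (φ(8),φ(10)) = (0,10) ∈ E(G2) ✓
All 20 edges of G1 map to edges of G2, and |E(G1)| = |E(G2)| = 20, so φ is a bijection on edges as well as vertices. Hence G1 ≅ G2.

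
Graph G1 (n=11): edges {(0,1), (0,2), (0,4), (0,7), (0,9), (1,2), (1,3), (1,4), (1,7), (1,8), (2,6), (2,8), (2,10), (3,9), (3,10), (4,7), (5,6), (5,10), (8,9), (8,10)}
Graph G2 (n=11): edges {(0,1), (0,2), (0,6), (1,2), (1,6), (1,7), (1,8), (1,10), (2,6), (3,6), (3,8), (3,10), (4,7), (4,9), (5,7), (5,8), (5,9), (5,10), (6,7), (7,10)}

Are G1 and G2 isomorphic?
Yes, isomorphic

The graphs are isomorphic.
One valid mapping φ: V(G1) → V(G2): 0→6, 1→1, 2→7, 3→8, 4→2, 5→9, 6→4, 7→0, 8→10, 9→3, 10→5

Verify φ preserves adjacency — for each edge of G1, its image is an edge of G2:
  (0,1) → (φ(0),φ(1)) = (1,6) ∈ E(G2) ✓
  (0,2) → (φ(0),φ(2)) = (6,7) ∈ E(G2) ✓
  (0,4) → (φ(0),φ(4)) = (2,6) ∈ E(G2) ✓
  (0,7) → (φ(0),φ(7)) = (0,6) ∈ E(G2) ✓
  (0,9) → (φ(0),φ(9)) = (3,6) ∈ E(G2) ✓
  (1,2) → (φ(1),φ(2)) = (1,7) ∈ E(G2) ✓
  (1,3) → (φ(1),φ(3)) = (1,8) ∈ E(G2) ✓
  (1,4) → (φ(1),φ(4)) = (1,2) ∈ E(G2) ✓
  (1,7) → (φ(1),φ(7)) = (0,1) ∈ E(G2) ✓
  (1,8) → (φ(1),φ(8)) = (1,10) ∈ E(G2) ✓
  (2,6) → (φ(2),φ(6)) = (4,7) ∈ E(G2) ✓
  (2,8) → (φ(2),φ(8)) = (7,10) ∈ E(G2) ✓
  (2,10) → (φ(2),φ(10)) = (5,7) ∈ E(G2) ✓
  (3,9) → (φ(3),φ(9)) = (3,8) ∈ E(G2) ✓
  (3,10) → (φ(3),φ(10)) = (5,8) ∈ E(G2) ✓
  (4,7) → (φ(4),φ(7)) = (0,2) ∈ E(G2) ✓
  (5,6) → (φ(5),φ(6)) = (4,9) ∈ E(G2) ✓
  (5,10) → (φ(5),φ(10)) = (5,9) ∈ E(G2) ✓
  (8,9) → (φ(8),φ(9)) = (3,10) ∈ E(G2) ✓
  (8,10) → (φ(8),φ(10)) = (5,10) ∈ E(G2) ✓
All 20 edges of G1 map to edges of G2, and |E(G1)| = |E(G2)| = 20, so φ is a bijection on edges as well as vertices. Hence G1 ≅ G2.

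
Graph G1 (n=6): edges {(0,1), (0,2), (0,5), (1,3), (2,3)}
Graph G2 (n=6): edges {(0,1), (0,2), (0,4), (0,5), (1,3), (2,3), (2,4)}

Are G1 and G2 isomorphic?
No, not isomorphic

The graphs are NOT isomorphic.

Counting edges: G1 has 5 edge(s); G2 has 7 edge(s).
Edge count is an isomorphism invariant (a bijection on vertices induces a bijection on edges), so differing edge counts rule out isomorphism.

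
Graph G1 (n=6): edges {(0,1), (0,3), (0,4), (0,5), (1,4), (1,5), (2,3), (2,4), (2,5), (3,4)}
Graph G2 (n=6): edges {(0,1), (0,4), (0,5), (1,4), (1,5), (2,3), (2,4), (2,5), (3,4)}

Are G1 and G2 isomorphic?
No, not isomorphic

The graphs are NOT isomorphic.

Counting edges: G1 has 10 edge(s); G2 has 9 edge(s).
Edge count is an isomorphism invariant (a bijection on vertices induces a bijection on edges), so differing edge counts rule out isomorphism.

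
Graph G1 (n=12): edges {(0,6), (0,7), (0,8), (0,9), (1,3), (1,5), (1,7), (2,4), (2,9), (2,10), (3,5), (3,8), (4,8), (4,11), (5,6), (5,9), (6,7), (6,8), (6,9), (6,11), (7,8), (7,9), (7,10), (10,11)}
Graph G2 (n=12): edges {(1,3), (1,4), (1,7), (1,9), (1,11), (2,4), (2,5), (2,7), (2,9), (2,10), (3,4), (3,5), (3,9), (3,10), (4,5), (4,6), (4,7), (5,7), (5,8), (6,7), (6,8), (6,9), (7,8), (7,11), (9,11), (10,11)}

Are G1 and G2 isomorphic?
No, not isomorphic

The graphs are NOT isomorphic.

Connected components of G1: 1 component(s) with vertex sets [[0, 1, 2, 3, 4, 5, 6, 7, 8, 9, 10, 11]], sizes [12].
Connected components of G2: 2 component(s) with vertex sets [[0], [1, 2, 3, 4, 5, 6, 7, 8, 9, 10, 11]], sizes [1, 11].
The number of connected components (and the multiset of component sizes) is an isomorphism invariant — an isomorphism maps each component of G1 bijectively onto a component of G2. Since G1 has 1 component(s) and G2 has 2, they cannot be isomorphic.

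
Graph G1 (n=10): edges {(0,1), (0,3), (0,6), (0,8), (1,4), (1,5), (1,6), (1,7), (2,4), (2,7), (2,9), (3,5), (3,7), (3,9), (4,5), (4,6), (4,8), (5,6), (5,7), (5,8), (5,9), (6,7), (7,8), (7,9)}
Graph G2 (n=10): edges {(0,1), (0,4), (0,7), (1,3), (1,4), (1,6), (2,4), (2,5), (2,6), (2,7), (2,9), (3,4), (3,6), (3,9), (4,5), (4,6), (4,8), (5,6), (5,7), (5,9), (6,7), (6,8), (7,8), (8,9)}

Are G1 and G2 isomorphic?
Yes, isomorphic

The graphs are isomorphic.
One valid mapping φ: V(G1) → V(G2): 0→9, 1→5, 2→0, 3→3, 4→7, 5→6, 6→2, 7→4, 8→8, 9→1

Verify φ preserves adjacency — for each edge of G1, its image is an edge of G2:
  (0,1) → (φ(0),φ(1)) = (5,9) ∈ E(G2) ✓
  (0,3) → (φ(0),φ(3)) = (3,9) ∈ E(G2) ✓
  (0,6) → (φ(0),φ(6)) = (2,9) ∈ E(G2) ✓
  (0,8) → (φ(0),φ(8)) = (8,9) ∈ E(G2) ✓
  (1,4) → (φ(1),φ(4)) = (5,7) ∈ E(G2) ✓
  (1,5) → (φ(1),φ(5)) = (5,6) ∈ E(G2) ✓
  (1,6) → (φ(1),φ(6)) = (2,5) ∈ E(G2) ✓
  (1,7) → (φ(1),φ(7)) = (4,5) ∈ E(G2) ✓
  (2,4) → (φ(2),φ(4)) = (0,7) ∈ E(G2) ✓
  (2,7) → (φ(2),φ(7)) = (0,4) ∈ E(G2) ✓
  (2,9) → (φ(2),φ(9)) = (0,1) ∈ E(G2) ✓
  (3,5) → (φ(3),φ(5)) = (3,6) ∈ E(G2) ✓
  (3,7) → (φ(3),φ(7)) = (3,4) ∈ E(G2) ✓
  (3,9) → (φ(3),φ(9)) = (1,3) ∈ E(G2) ✓
  (4,5) → (φ(4),φ(5)) = (6,7) ∈ E(G2) ✓
  (4,6) → (φ(4),φ(6)) = (2,7) ∈ E(G2) ✓
  (4,8) → (φ(4),φ(8)) = (7,8) ∈ E(G2) ✓
  (5,6) → (φ(5),φ(6)) = (2,6) ∈ E(G2) ✓
  (5,7) → (φ(5),φ(7)) = (4,6) ∈ E(G2) ✓
  (5,8) → (φ(5),φ(8)) = (6,8) ∈ E(G2) ✓
  (5,9) → (φ(5),φ(9)) = (1,6) ∈ E(G2) ✓
  (6,7) → (φ(6),φ(7)) = (2,4) ∈ E(G2) ✓
  (7,8) → (φ(7),φ(8)) = (4,8) ∈ E(G2) ✓
  (7,9) → (φ(7),φ(9)) = (1,4) ∈ E(G2) ✓
All 24 edges of G1 map to edges of G2, and |E(G1)| = |E(G2)| = 24, so φ is a bijection on edges as well as vertices. Hence G1 ≅ G2.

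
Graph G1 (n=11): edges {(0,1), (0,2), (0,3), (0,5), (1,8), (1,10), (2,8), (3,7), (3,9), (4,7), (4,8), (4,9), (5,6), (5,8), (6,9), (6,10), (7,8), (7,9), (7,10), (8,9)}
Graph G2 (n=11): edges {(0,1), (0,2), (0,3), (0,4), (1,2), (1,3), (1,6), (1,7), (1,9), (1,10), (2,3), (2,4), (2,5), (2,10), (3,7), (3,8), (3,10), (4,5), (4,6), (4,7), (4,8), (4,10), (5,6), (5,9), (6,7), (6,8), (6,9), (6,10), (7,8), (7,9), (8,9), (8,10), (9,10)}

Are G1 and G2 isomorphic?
No, not isomorphic

The graphs are NOT isomorphic.

Degrees in G1: deg(0)=4, deg(1)=3, deg(2)=2, deg(3)=3, deg(4)=3, deg(5)=3, deg(6)=3, deg(7)=5, deg(8)=6, deg(9)=5, deg(10)=3.
Sorted degree sequence of G1: [6, 5, 5, 4, 3, 3, 3, 3, 3, 3, 2].
Degrees in G2: deg(0)=4, deg(1)=7, deg(2)=6, deg(3)=6, deg(4)=7, deg(5)=4, deg(6)=7, deg(7)=6, deg(8)=6, deg(9)=6, deg(10)=7.
Sorted degree sequence of G2: [7, 7, 7, 7, 6, 6, 6, 6, 6, 4, 4].
The (sorted) degree sequence is an isomorphism invariant, so since G1 and G2 have different degree sequences they cannot be isomorphic.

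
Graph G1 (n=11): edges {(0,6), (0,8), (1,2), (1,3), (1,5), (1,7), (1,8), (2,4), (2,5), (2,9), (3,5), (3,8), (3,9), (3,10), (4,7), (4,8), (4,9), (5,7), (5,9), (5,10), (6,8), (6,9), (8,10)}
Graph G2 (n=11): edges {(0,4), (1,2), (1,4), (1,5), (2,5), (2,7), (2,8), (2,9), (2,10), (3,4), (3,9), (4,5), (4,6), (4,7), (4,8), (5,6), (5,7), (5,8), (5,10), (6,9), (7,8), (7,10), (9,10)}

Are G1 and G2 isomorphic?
No, not isomorphic

The graphs are NOT isomorphic.

Counting triangles (3-cliques): G1 has 10, G2 has 14.
Triangle count is an isomorphism invariant, so differing triangle counts rule out isomorphism.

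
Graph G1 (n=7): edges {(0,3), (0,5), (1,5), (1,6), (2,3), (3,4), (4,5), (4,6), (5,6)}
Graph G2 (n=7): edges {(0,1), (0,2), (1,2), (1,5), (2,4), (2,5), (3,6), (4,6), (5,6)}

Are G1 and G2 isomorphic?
Yes, isomorphic

The graphs are isomorphic.
One valid mapping φ: V(G1) → V(G2): 0→4, 1→0, 2→3, 3→6, 4→5, 5→2, 6→1

Verify φ preserves adjacency — for each edge of G1, its image is an edge of G2:
  (0,3) → (φ(0),φ(3)) = (4,6) ∈ E(G2) ✓
  (0,5) → (φ(0),φ(5)) = (2,4) ∈ E(G2) ✓
  (1,5) → (φ(1),φ(5)) = (0,2) ∈ E(G2) ✓
  (1,6) → (φ(1),φ(6)) = (0,1) ∈ E(G2) ✓
  (2,3) → (φ(2),φ(3)) = (3,6) ∈ E(G2) ✓
  (3,4) → (φ(3),φ(4)) = (5,6) ∈ E(G2) ✓
  (4,5) → (φ(4),φ(5)) = (2,5) ∈ E(G2) ✓
  (4,6) → (φ(4),φ(6)) = (1,5) ∈ E(G2) ✓
  (5,6) → (φ(5),φ(6)) = (1,2) ∈ E(G2) ✓
All 9 edges of G1 map to edges of G2, and |E(G1)| = |E(G2)| = 9, so φ is a bijection on edges as well as vertices. Hence G1 ≅ G2.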